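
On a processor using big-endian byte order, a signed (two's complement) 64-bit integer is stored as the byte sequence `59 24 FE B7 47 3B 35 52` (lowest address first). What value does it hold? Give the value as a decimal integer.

In big-endian order the high byte comes first in memory.
The bytes are already most-significant first: 0x5924FEB7473B3552.
0x5924FEB7473B3552 = 6423539031664702802.

6423539031664702802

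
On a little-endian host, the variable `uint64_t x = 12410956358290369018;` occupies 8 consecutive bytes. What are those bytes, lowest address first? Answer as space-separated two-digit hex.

12410956358290369018 in hexadecimal, padded to 64 bits, is 0xAC3C930D42C5E9FA.
Split into bytes (most-significant first): AC 3C 93 0D 42 C5 E9 FA.
Little-endian stores the least-significant byte at the lowest address.
So at ascending addresses the bytes are FA E9 C5 42 0D 93 3C AC.

FA E9 C5 42 0D 93 3C AC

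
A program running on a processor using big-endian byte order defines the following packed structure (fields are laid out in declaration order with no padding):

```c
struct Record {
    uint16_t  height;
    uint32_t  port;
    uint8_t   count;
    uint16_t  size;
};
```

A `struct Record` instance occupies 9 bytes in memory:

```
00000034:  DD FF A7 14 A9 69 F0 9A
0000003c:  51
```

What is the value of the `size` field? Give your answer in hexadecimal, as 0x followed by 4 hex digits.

0x9A51

`size` follows `height` (2 B), `port` (4 B), `count` (1 B), so it starts at offset 2 + 4 + 1 = 7 and occupies 2 bytes.
Bytes at offsets 7..8: 9A 51.
Big-endian: lowest address holds the most-significant byte.
The bytes are already most-significant first: 0x9A51.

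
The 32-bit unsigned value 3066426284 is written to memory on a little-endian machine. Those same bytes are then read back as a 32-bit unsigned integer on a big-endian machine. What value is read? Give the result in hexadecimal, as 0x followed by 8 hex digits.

0xACF3C5B6

3066426284 in 32-bit hexadecimal is 0xB6C5F3AC.
Stored little-endian, the bytes at ascending addresses are AC F3 C5 B6.
Read back as big-endian, the last byte is least significant, giving 0xACF3C5B6.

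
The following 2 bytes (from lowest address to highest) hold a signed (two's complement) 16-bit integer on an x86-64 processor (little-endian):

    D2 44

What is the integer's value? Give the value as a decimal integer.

17618

Little-endian stores the least-significant byte at the lowest address.
Reassemble most-significant byte first: 44 D2 → 0x44D2.
0x44D2 = 17618.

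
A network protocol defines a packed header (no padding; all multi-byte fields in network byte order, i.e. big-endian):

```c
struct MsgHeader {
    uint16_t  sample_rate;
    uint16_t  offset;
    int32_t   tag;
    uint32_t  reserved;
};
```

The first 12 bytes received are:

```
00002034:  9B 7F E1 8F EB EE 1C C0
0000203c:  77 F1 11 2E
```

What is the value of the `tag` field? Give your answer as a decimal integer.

`tag` follows `sample_rate` (2 B), `offset` (2 B), so it starts at offset 2 + 2 = 4 and occupies 4 bytes.
Bytes at offsets 4..7: EB EE 1C C0.
Big-endian: lowest address holds the most-significant byte.
The bytes are already most-significant first: 0xEBEE1CC0.
Top bit is set, so as a signed 32-bit value this is 0xEBEE1CC0 − 2^32 = -336716608.

-336716608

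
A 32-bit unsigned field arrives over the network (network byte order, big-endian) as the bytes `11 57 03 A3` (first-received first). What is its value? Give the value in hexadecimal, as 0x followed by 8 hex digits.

0x115703A3

Big-endian stores the most-significant byte at the lowest address.
The bytes are already most-significant first: 0x115703A3.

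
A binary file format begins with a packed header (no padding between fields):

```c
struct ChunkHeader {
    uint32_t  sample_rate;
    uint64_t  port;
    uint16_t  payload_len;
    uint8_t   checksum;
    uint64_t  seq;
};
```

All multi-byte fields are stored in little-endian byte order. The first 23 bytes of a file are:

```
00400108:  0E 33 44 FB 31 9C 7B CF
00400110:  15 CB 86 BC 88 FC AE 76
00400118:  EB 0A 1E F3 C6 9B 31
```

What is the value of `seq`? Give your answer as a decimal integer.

`seq` follows `sample_rate` (4 B), `port` (8 B), `payload_len` (2 B), `checksum` (1 B), so it starts at offset 4 + 8 + 2 + 1 = 15 and occupies 8 bytes.
Bytes at offsets 15..22: 76 EB 0A 1E F3 C6 9B 31.
Little-endian stores the least-significant byte at the lowest address.
Reassemble most-significant byte first: 31 9B C6 F3 1E 0A EB 76 → 0x319BC6F31E0AEB76.
0x319BC6F31E0AEB76 = 3574669476732005238.

3574669476732005238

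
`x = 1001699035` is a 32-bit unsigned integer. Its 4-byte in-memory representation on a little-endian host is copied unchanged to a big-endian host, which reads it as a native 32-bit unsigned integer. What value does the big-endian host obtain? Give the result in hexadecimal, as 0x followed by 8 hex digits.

0xDBB6B43B

1001699035 in 32-bit hexadecimal is 0x3BB4B6DB.
Stored little-endian, the bytes at ascending addresses are DB B6 B4 3B.
Read back as big-endian, the last byte is least significant, giving 0xDBB6B43B.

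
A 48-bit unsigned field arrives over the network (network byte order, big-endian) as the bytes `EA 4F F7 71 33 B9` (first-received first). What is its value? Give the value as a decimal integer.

In big-endian order the high byte comes first in memory.
The bytes are already most-significant first: 0xEA4FF77133B9.
0xEA4FF77133B9 = 257629174707129.

257629174707129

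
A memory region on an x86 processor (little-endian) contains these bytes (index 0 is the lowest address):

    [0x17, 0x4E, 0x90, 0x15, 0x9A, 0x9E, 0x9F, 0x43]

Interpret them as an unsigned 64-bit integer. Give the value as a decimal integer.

4872787706462096919

Little-endian: lowest address holds the least-significant byte.
Reassemble most-significant byte first: 43 9F 9E 9A 15 90 4E 17 → 0x439F9E9A15904E17.
0x439F9E9A15904E17 = 4872787706462096919.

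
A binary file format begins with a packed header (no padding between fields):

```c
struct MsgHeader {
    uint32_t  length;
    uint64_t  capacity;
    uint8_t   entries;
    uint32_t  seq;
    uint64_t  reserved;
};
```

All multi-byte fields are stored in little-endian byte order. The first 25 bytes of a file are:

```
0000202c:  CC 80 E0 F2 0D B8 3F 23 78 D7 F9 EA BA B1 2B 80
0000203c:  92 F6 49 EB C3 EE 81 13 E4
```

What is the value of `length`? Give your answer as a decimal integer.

`length` is the first field, at byte offset 0, occupying 4 bytes.
Bytes at offsets 0..3: CC 80 E0 F2.
Little-endian stores the least-significant byte at the lowest address.
Reassemble most-significant byte first: F2 E0 80 CC → 0xF2E080CC.
0xF2E080CC = 4074799308.

4074799308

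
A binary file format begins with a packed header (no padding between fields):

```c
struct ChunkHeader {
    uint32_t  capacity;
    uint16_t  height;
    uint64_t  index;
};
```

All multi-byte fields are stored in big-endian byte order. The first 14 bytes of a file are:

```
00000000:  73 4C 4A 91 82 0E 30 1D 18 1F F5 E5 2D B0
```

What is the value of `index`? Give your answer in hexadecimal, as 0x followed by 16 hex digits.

`index` follows `capacity` (4 B), `height` (2 B), so it starts at offset 4 + 2 = 6 and occupies 8 bytes.
Bytes at offsets 6..13: 30 1D 18 1F F5 E5 2D B0.
Big-endian: lowest address holds the most-significant byte.
The bytes are already most-significant first: 0x301D181FF5E52DB0.

0x301D181FF5E52DB0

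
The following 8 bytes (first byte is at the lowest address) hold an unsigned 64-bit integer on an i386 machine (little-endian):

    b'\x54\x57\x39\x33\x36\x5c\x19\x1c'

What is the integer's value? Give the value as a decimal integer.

2024750895337133908

Little-endian: lowest address holds the least-significant byte.
Reassemble most-significant byte first: 1C 19 5C 36 33 39 57 54 → 0x1C195C3633395754.
0x1C195C3633395754 = 2024750895337133908.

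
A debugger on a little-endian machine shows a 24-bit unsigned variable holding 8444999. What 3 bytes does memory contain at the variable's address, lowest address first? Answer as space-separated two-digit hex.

8444999 in hexadecimal, padded to 24 bits, is 0x80DC47.
Split into bytes (most-significant first): 80 DC 47.
Little-endian: lowest address holds the least-significant byte.
So at ascending addresses the bytes are 47 DC 80.

47 DC 80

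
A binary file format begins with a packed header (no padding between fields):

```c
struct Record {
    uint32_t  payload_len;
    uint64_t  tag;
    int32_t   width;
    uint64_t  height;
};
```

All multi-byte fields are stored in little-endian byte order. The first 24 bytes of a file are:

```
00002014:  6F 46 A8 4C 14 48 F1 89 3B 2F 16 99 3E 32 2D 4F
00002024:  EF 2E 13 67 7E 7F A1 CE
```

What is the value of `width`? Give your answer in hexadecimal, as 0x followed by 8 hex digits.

`width` follows `payload_len` (4 B), `tag` (8 B), so it starts at offset 4 + 8 = 12 and occupies 4 bytes.
Bytes at offsets 12..15: 3E 32 2D 4F.
Little-endian stores the least-significant byte at the lowest address.
Reassemble most-significant byte first: 4F 2D 32 3E → 0x4F2D323E.

0x4F2D323E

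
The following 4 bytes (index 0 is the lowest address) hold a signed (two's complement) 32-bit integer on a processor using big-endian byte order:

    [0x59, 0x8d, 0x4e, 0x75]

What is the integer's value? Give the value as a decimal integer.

1502432885

Big-endian: lowest address holds the most-significant byte.
The bytes are already most-significant first: 0x598D4E75.
0x598D4E75 = 1502432885.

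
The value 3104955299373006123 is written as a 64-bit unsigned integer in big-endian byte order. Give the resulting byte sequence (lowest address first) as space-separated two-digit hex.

2B 17 04 64 DE 98 3D 2B

3104955299373006123 in hexadecimal, padded to 64 bits, is 0x2B170464DE983D2B.
Split into bytes (most-significant first): 2B 17 04 64 DE 98 3D 2B.
Big-endian: lowest address holds the most-significant byte.
So the memory order matches the most-significant-first order: 2B 17 04 64 DE 98 3D 2B.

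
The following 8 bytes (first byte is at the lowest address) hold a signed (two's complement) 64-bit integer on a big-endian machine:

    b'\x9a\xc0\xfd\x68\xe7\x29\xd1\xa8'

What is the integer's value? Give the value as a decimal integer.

Big-endian: lowest address holds the most-significant byte.
The bytes are already most-significant first: 0x9AC0FD68E729D1A8.
Top bit is set, so as a signed 64-bit value this is 0x9AC0FD68E729D1A8 − 2^64 = -7295552769343499864.

-7295552769343499864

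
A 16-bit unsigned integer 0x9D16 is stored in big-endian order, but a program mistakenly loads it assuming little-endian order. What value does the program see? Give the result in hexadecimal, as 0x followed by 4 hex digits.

0x169D

Stored big-endian, the bytes at ascending addresses are 9D 16.
Read back as little-endian, the first byte is least significant, giving 0x169D.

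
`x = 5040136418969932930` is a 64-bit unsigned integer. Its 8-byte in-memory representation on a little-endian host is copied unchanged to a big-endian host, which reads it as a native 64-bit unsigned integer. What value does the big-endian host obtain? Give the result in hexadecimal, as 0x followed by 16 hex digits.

5040136418969932930 in 64-bit hexadecimal is 0x45F2295E88365482.
Stored little-endian, the bytes at ascending addresses are 82 54 36 88 5E 29 F2 45.
Read back as big-endian, the last byte is least significant, giving 0x825436885E29F245.

0x825436885E29F245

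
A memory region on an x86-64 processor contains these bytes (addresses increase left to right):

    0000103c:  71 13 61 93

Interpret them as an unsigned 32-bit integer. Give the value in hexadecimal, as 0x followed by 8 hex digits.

0x93611371

Little-endian: lowest address holds the least-significant byte.
Reassemble most-significant byte first: 93 61 13 71 → 0x93611371.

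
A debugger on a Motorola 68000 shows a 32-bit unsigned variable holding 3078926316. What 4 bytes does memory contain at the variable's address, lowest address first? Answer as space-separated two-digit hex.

3078926316 in hexadecimal, padded to 32 bits, is 0xB784AFEC.
Split into bytes (most-significant first): B7 84 AF EC.
Big-endian: lowest address holds the most-significant byte.
So the memory order matches the most-significant-first order: B7 84 AF EC.

B7 84 AF EC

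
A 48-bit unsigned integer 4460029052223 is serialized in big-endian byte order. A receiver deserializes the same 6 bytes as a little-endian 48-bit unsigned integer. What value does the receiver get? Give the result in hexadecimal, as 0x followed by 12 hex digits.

4460029052223 in 48-bit hexadecimal is 0x040E6E72853F.
Stored big-endian, the bytes at ascending addresses are 04 0E 6E 72 85 3F.
Read back as little-endian, the first byte is least significant, giving 0x3F85726E0E04.

0x3F85726E0E04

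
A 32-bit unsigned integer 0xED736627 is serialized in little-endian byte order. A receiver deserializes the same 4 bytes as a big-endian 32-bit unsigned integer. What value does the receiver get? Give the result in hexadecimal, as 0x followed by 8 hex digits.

0x276673ED

Stored little-endian, the bytes at ascending addresses are 27 66 73 ED.
Read back as big-endian, the last byte is least significant, giving 0x276673ED.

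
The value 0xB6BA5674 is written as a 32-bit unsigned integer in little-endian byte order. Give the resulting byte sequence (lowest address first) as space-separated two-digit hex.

74 56 BA B6

Split into bytes (most-significant first): B6 BA 56 74.
Little-endian stores the least-significant byte at the lowest address.
So at ascending addresses the bytes are 74 56 BA B6.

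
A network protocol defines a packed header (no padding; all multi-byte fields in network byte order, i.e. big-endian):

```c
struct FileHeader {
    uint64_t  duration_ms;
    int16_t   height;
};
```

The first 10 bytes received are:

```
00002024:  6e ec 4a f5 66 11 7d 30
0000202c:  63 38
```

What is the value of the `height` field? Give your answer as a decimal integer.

`height` follows `duration_ms` (8 bytes), so it starts at byte offset 8 and occupies 2 bytes.
Bytes at offsets 8..9: 63 38.
Big-endian stores the most-significant byte at the lowest address.
The bytes are already most-significant first: 0x6338.
0x6338 = 25400.

25400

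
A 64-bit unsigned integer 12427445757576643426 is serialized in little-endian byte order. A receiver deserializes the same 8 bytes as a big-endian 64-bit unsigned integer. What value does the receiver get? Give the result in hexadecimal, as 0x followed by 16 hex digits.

0x6283CAB5122877AC

12427445757576643426 in 64-bit hexadecimal is 0xAC772812B5CA8362.
Stored little-endian, the bytes at ascending addresses are 62 83 CA B5 12 28 77 AC.
Read back as big-endian, the last byte is least significant, giving 0x6283CAB5122877AC.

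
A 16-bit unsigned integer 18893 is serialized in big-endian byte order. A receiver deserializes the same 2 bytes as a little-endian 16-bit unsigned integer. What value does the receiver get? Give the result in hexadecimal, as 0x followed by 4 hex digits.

0xCD49

18893 in 16-bit hexadecimal is 0x49CD.
Stored big-endian, the bytes at ascending addresses are 49 CD.
Read back as little-endian, the first byte is least significant, giving 0xCD49.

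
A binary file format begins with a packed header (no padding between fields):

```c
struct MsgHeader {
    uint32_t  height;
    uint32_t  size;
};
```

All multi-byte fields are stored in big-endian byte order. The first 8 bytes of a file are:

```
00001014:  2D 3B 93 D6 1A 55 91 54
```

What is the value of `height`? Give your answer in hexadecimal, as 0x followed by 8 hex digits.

0x2D3B93D6

`height` is the first field, at byte offset 0, occupying 4 bytes.
Bytes at offsets 0..3: 2D 3B 93 D6.
In big-endian order the high byte comes first in memory.
The bytes are already most-significant first: 0x2D3B93D6.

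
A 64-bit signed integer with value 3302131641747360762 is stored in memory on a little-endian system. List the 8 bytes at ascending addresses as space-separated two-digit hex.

3302131641747360762 in hexadecimal, padded to 64 bits, is 0x2DD3873B93EDCBFA.
Split into bytes (most-significant first): 2D D3 87 3B 93 ED CB FA.
Little-endian: lowest address holds the least-significant byte.
So at ascending addresses the bytes are FA CB ED 93 3B 87 D3 2D.

FA CB ED 93 3B 87 D3 2D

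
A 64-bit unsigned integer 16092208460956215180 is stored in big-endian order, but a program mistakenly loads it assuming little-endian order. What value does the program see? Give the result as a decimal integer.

10135303434715419615

16092208460956215180 in 64-bit hexadecimal is 0xDF530255C6D4A78C.
Stored big-endian, the bytes at ascending addresses are DF 53 02 55 C6 D4 A7 8C.
Read back as little-endian, the first byte is least significant, giving 0x8CA7D4C6550253DF.
0x8CA7D4C6550253DF = 10135303434715419615.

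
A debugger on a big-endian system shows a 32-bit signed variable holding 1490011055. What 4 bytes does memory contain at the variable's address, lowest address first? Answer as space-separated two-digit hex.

1490011055 in hexadecimal, padded to 32 bits, is 0x58CFC3AF.
Split into bytes (most-significant first): 58 CF C3 AF.
In big-endian order the high byte comes first in memory.
So the memory order matches the most-significant-first order: 58 CF C3 AF.

58 CF C3 AF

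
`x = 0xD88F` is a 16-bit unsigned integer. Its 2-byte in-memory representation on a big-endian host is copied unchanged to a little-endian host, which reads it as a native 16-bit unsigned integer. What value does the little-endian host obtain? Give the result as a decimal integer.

36824

Stored big-endian, the bytes at ascending addresses are D8 8F.
Read back as little-endian, the first byte is least significant, giving 0x8FD8.
0x8FD8 = 36824.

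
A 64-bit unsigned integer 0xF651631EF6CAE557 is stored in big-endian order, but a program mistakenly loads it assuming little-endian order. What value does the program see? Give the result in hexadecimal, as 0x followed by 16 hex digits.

Stored big-endian, the bytes at ascending addresses are F6 51 63 1E F6 CA E5 57.
Read back as little-endian, the first byte is least significant, giving 0x57E5CAF61E6351F6.

0x57E5CAF61E6351F6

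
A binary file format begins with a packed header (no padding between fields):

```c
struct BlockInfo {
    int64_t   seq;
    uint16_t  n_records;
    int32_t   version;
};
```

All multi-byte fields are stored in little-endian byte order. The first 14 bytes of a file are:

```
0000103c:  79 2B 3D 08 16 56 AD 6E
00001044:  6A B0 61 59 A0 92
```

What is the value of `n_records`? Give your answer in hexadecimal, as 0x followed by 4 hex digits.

0xB06A

`n_records` follows `seq` (8 bytes), so it starts at byte offset 8 and occupies 2 bytes.
Bytes at offsets 8..9: 6A B0.
Little-endian stores the least-significant byte at the lowest address.
Reassemble most-significant byte first: B0 6A → 0xB06A.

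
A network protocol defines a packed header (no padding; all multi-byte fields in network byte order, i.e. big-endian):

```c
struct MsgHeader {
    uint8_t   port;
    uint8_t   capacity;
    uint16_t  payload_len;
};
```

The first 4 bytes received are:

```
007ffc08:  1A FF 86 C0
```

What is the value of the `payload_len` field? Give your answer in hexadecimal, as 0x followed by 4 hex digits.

0x86C0

`payload_len` follows `port` (1 B), `capacity` (1 B), so it starts at offset 1 + 1 = 2 and occupies 2 bytes.
Bytes at offsets 2..3: 86 C0.
Big-endian stores the most-significant byte at the lowest address.
The bytes are already most-significant first: 0x86C0.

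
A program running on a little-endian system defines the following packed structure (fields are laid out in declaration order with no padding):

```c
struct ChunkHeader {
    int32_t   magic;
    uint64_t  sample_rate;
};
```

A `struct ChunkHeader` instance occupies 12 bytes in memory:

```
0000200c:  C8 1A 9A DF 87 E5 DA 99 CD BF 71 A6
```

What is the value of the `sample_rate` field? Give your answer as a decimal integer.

`sample_rate` follows `magic` (4 bytes), so it starts at byte offset 4 and occupies 8 bytes.
Bytes at offsets 4..11: 87 E5 DA 99 CD BF 71 A6.
Little-endian: lowest address holds the least-significant byte.
Reassemble most-significant byte first: A6 71 BF CD 99 DA E5 87 → 0xA671BFCD99DAE587.
0xA671BFCD99DAE587 = 11993578172434802055.

11993578172434802055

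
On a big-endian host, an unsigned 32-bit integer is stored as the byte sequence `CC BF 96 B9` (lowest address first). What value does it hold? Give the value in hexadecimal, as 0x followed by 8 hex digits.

Big-endian: lowest address holds the most-significant byte.
The bytes are already most-significant first: 0xCCBF96B9.

0xCCBF96B9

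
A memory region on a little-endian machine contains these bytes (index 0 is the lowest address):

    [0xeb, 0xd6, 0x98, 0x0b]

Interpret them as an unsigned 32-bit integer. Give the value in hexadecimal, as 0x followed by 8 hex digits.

In little-endian order the low byte comes first in memory.
Reassemble most-significant byte first: 0B 98 D6 EB → 0x0B98D6EB.

0x0B98D6EB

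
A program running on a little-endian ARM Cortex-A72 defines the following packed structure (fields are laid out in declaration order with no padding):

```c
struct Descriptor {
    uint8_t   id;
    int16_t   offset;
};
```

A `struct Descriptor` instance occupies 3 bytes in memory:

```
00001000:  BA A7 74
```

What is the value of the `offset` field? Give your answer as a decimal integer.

`offset` follows `id` (1 byte), so it starts at byte offset 1 and occupies 2 bytes.
Bytes at offsets 1..2: A7 74.
Little-endian stores the least-significant byte at the lowest address.
Reassemble most-significant byte first: 74 A7 → 0x74A7.
0x74A7 = 29863.

29863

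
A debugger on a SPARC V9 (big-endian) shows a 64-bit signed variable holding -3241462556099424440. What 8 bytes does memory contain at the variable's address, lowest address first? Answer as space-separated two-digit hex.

Two's complement of -3241462556099424440 in 64 bits: 3241462556099424440 = 0x2CFBFD05510930B8; invert → 0xD30402FAAEF6CF47; add 1 → 0xD30402FAAEF6CF48.
Split into bytes (most-significant first): D3 04 02 FA AE F6 CF 48.
Big-endian: lowest address holds the most-significant byte.
So the memory order matches the most-significant-first order: D3 04 02 FA AE F6 CF 48.

D3 04 02 FA AE F6 CF 48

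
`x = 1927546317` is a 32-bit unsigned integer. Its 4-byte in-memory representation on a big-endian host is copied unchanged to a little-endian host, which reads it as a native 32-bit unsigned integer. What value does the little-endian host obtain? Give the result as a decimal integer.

3439715442

1927546317 in 32-bit hexadecimal is 0x72E405CD.
Stored big-endian, the bytes at ascending addresses are 72 E4 05 CD.
Read back as little-endian, the first byte is least significant, giving 0xCD05E472.
0xCD05E472 = 3439715442.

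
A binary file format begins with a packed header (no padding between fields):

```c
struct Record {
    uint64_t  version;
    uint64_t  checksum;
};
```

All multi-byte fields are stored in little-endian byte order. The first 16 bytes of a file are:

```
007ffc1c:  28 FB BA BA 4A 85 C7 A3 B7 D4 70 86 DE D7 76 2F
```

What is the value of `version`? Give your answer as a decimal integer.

11801547904554564392

`version` is the first field, at byte offset 0, occupying 8 bytes.
Bytes at offsets 0..7: 28 FB BA BA 4A 85 C7 A3.
Little-endian: lowest address holds the least-significant byte.
Reassemble most-significant byte first: A3 C7 85 4A BA BA FB 28 → 0xA3C7854ABABAFB28.
0xA3C7854ABABAFB28 = 11801547904554564392.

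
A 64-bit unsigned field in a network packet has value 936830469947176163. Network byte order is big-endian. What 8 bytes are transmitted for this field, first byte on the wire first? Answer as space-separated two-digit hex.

0D 00 4A 59 4F F6 B4 E3

936830469947176163 in hexadecimal, padded to 64 bits, is 0x0D004A594FF6B4E3.
Split into bytes (most-significant first): 0D 00 4A 59 4F F6 B4 E3.
Big-endian: lowest address holds the most-significant byte.
So the memory order matches the most-significant-first order: 0D 00 4A 59 4F F6 B4 E3.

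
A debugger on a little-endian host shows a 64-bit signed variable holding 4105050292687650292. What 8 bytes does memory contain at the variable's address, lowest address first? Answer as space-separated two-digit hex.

F4 BD C2 E0 7D 11 F8 38

4105050292687650292 in hexadecimal, padded to 64 bits, is 0x38F8117DE0C2BDF4.
Split into bytes (most-significant first): 38 F8 11 7D E0 C2 BD F4.
Little-endian stores the least-significant byte at the lowest address.
So at ascending addresses the bytes are F4 BD C2 E0 7D 11 F8 38.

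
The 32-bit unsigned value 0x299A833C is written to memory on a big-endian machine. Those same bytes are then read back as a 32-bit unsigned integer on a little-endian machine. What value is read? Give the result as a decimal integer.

Stored big-endian, the bytes at ascending addresses are 29 9A 83 3C.
Read back as little-endian, the first byte is least significant, giving 0x3C839A29.
0x3C839A29 = 1015257641.

1015257641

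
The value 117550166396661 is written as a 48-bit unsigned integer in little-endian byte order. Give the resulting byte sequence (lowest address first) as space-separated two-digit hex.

F5 4E E9 47 E9 6A

117550166396661 in hexadecimal, padded to 48 bits, is 0x6AE947E94EF5.
Split into bytes (most-significant first): 6A E9 47 E9 4E F5.
In little-endian order the low byte comes first in memory.
So at ascending addresses the bytes are F5 4E E9 47 E9 6A.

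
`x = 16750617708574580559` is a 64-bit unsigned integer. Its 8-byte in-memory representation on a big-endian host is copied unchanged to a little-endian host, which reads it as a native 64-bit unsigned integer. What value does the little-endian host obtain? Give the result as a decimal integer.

16750617708574580559 in 64-bit hexadecimal is 0xE876260EAFF49F4F.
Stored big-endian, the bytes at ascending addresses are E8 76 26 0E AF F4 9F 4F.
Read back as little-endian, the first byte is least significant, giving 0x4F9FF4AF0E2676E8.
0x4F9FF4AF0E2676E8 = 5737573482987157224.

5737573482987157224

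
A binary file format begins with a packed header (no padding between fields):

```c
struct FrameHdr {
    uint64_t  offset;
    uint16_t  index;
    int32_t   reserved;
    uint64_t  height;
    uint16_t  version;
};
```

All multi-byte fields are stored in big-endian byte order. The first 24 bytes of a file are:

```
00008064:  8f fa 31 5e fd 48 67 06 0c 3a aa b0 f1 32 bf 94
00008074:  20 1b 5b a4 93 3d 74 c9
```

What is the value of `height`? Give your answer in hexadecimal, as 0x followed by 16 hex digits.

0xBF94201B5BA4933D

`height` follows `offset` (8 B), `index` (2 B), `reserved` (4 B), so it starts at offset 8 + 2 + 4 = 14 and occupies 8 bytes.
Bytes at offsets 14..21: BF 94 20 1B 5B A4 93 3D.
Big-endian: lowest address holds the most-significant byte.
The bytes are already most-significant first: 0xBF94201B5BA4933D.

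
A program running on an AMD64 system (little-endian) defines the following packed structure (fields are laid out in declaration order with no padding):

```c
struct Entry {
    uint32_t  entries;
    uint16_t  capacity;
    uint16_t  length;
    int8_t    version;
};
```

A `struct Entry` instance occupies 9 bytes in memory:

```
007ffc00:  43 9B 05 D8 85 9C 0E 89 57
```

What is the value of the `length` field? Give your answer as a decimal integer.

35086

`length` follows `entries` (4 B), `capacity` (2 B), so it starts at offset 4 + 2 = 6 and occupies 2 bytes.
Bytes at offsets 6..7: 0E 89.
In little-endian order the low byte comes first in memory.
Reassemble most-significant byte first: 89 0E → 0x890E.
0x890E = 35086.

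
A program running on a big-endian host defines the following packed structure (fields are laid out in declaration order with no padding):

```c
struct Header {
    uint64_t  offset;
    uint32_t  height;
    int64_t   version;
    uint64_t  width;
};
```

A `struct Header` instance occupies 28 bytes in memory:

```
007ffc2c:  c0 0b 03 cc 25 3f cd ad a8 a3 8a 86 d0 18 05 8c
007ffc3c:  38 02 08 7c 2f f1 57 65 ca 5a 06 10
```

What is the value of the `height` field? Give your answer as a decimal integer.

`height` follows `offset` (8 bytes), so it starts at byte offset 8 and occupies 4 bytes.
Bytes at offsets 8..11: A8 A3 8A 86.
In big-endian order the high byte comes first in memory.
The bytes are already most-significant first: 0xA8A38A86.
0xA8A38A86 = 2829290118.

2829290118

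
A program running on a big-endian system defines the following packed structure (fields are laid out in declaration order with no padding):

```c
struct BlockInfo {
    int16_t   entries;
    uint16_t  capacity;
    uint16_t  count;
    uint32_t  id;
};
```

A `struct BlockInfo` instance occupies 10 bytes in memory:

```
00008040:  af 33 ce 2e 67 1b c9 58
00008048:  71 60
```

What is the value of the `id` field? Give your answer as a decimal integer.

3378016608

`id` follows `entries` (2 B), `capacity` (2 B), `count` (2 B), so it starts at offset 2 + 2 + 2 = 6 and occupies 4 bytes.
Bytes at offsets 6..9: C9 58 71 60.
Big-endian: lowest address holds the most-significant byte.
The bytes are already most-significant first: 0xC9587160.
0xC9587160 = 3378016608.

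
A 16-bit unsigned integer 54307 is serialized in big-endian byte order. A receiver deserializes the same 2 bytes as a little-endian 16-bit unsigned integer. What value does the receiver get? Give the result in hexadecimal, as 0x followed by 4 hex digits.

54307 in 16-bit hexadecimal is 0xD423.
Stored big-endian, the bytes at ascending addresses are D4 23.
Read back as little-endian, the first byte is least significant, giving 0x23D4.

0x23D4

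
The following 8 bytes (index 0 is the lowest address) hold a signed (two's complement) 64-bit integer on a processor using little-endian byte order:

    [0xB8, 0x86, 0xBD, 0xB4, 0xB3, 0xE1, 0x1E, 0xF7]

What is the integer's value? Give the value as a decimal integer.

-639825935092316488

Little-endian: lowest address holds the least-significant byte.
Reassemble most-significant byte first: F7 1E E1 B3 B4 BD 86 B8 → 0xF71EE1B3B4BD86B8.
Top bit is set, so as a signed 64-bit value this is 0xF71EE1B3B4BD86B8 − 2^64 = -639825935092316488.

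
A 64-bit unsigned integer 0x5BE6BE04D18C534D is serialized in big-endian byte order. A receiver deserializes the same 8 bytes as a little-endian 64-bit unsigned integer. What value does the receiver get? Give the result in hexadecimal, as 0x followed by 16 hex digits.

Stored big-endian, the bytes at ascending addresses are 5B E6 BE 04 D1 8C 53 4D.
Read back as little-endian, the first byte is least significant, giving 0x4D538CD104BEE65B.

0x4D538CD104BEE65B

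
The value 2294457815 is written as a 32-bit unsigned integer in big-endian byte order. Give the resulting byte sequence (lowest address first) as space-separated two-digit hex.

88 C2 A5 D7

2294457815 in hexadecimal, padded to 32 bits, is 0x88C2A5D7.
Split into bytes (most-significant first): 88 C2 A5 D7.
Big-endian: lowest address holds the most-significant byte.
So the memory order matches the most-significant-first order: 88 C2 A5 D7.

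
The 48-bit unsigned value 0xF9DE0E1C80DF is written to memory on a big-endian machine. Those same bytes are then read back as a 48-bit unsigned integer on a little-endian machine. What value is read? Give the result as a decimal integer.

245741319544569

Stored big-endian, the bytes at ascending addresses are F9 DE 0E 1C 80 DF.
Read back as little-endian, the first byte is least significant, giving 0xDF801C0EDEF9.
0xDF801C0EDEF9 = 245741319544569.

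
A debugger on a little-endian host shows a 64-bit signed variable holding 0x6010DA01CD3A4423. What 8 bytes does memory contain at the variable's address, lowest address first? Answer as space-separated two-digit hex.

23 44 3A CD 01 DA 10 60

Split into bytes (most-significant first): 60 10 DA 01 CD 3A 44 23.
In little-endian order the low byte comes first in memory.
So at ascending addresses the bytes are 23 44 3A CD 01 DA 10 60.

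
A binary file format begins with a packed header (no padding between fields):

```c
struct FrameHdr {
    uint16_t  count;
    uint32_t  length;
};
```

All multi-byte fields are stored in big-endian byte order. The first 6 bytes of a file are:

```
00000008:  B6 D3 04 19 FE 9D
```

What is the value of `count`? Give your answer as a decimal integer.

46803

`count` is the first field, at byte offset 0, occupying 2 bytes.
Bytes at offsets 0..1: B6 D3.
Big-endian: lowest address holds the most-significant byte.
The bytes are already most-significant first: 0xB6D3.
0xB6D3 = 46803.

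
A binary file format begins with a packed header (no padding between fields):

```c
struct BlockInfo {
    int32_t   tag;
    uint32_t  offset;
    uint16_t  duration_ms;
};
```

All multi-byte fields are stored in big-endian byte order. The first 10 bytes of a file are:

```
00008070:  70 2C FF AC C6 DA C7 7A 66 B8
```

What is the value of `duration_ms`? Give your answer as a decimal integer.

26296

`duration_ms` follows `tag` (4 B), `offset` (4 B), so it starts at offset 4 + 4 = 8 and occupies 2 bytes.
Bytes at offsets 8..9: 66 B8.
Big-endian: lowest address holds the most-significant byte.
The bytes are already most-significant first: 0x66B8.
0x66B8 = 26296.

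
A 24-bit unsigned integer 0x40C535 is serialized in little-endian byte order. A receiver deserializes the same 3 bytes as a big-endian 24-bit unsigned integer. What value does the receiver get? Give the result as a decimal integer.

3523904

Stored little-endian, the bytes at ascending addresses are 35 C5 40.
Read back as big-endian, the last byte is least significant, giving 0x35C540.
0x35C540 = 3523904.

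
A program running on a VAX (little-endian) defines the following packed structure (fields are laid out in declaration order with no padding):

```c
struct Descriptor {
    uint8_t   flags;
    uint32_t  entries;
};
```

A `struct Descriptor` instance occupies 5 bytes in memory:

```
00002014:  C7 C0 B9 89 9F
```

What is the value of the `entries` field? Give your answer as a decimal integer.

`entries` follows `flags` (1 byte), so it starts at byte offset 1 and occupies 4 bytes.
Bytes at offsets 1..4: C0 B9 89 9F.
In little-endian order the low byte comes first in memory.
Reassemble most-significant byte first: 9F 89 B9 C0 → 0x9F89B9C0.
0x9F89B9C0 = 2676603328.

2676603328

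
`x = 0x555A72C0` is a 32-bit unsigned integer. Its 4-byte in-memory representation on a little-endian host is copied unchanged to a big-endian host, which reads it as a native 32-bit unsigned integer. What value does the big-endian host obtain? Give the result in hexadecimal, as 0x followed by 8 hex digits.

0xC0725A55

Stored little-endian, the bytes at ascending addresses are C0 72 5A 55.
Read back as big-endian, the last byte is least significant, giving 0xC0725A55.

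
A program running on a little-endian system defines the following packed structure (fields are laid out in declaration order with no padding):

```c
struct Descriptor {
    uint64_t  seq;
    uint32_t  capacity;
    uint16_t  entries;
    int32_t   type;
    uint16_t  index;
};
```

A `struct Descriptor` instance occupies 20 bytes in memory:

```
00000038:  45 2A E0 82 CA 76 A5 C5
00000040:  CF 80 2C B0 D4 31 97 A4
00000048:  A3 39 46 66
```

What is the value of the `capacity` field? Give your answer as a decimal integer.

2955706575

`capacity` follows `seq` (8 bytes), so it starts at byte offset 8 and occupies 4 bytes.
Bytes at offsets 8..11: CF 80 2C B0.
Little-endian: lowest address holds the least-significant byte.
Reassemble most-significant byte first: B0 2C 80 CF → 0xB02C80CF.
0xB02C80CF = 2955706575.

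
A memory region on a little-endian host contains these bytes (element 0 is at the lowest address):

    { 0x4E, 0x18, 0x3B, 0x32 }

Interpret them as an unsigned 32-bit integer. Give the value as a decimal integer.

842733646

Little-endian stores the least-significant byte at the lowest address.
Reassemble most-significant byte first: 32 3B 18 4E → 0x323B184E.
0x323B184E = 842733646.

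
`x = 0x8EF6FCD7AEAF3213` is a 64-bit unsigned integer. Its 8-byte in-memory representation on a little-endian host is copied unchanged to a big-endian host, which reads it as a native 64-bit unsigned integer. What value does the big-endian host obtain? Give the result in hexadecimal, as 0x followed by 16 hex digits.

0x1332AFAED7FCF68E

Stored little-endian, the bytes at ascending addresses are 13 32 AF AE D7 FC F6 8E.
Read back as big-endian, the last byte is least significant, giving 0x1332AFAED7FCF68E.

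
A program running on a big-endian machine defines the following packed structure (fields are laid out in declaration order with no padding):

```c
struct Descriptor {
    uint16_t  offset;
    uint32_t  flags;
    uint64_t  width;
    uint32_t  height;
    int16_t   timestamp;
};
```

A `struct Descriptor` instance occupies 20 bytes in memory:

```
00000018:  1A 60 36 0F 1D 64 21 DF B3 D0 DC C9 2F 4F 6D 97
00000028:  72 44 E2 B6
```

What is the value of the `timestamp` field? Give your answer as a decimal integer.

-7498

`timestamp` follows `offset` (2 B), `flags` (4 B), `width` (8 B), `height` (4 B), so it starts at offset 2 + 4 + 8 + 4 = 18 and occupies 2 bytes.
Bytes at offsets 18..19: E2 B6.
Big-endian stores the most-significant byte at the lowest address.
The bytes are already most-significant first: 0xE2B6.
Top bit is set, so as a signed 16-bit value this is 0xE2B6 − 2^16 = -7498.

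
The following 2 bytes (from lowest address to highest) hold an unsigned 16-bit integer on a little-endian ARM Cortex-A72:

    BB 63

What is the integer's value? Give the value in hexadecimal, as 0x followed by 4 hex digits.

Little-endian: lowest address holds the least-significant byte.
Reassemble most-significant byte first: 63 BB → 0x63BB.

0x63BB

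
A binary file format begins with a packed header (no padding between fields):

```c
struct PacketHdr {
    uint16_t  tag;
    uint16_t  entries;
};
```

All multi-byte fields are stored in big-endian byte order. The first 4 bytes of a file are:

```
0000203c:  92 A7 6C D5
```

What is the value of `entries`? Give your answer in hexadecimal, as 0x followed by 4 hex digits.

0x6CD5

`entries` follows `tag` (2 bytes), so it starts at byte offset 2 and occupies 2 bytes.
Bytes at offsets 2..3: 6C D5.
In big-endian order the high byte comes first in memory.
The bytes are already most-significant first: 0x6CD5.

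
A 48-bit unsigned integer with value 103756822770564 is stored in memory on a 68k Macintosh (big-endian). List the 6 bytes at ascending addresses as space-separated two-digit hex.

5E 5D C4 90 73 84

103756822770564 in hexadecimal, padded to 48 bits, is 0x5E5DC4907384.
Split into bytes (most-significant first): 5E 5D C4 90 73 84.
In big-endian order the high byte comes first in memory.
So the memory order matches the most-significant-first order: 5E 5D C4 90 73 84.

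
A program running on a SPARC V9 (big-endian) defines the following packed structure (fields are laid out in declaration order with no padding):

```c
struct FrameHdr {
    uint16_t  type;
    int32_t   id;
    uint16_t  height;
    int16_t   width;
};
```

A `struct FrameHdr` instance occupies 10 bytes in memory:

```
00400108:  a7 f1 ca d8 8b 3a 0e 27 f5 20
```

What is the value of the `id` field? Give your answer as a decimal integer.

-891778246

`id` follows `type` (2 bytes), so it starts at byte offset 2 and occupies 4 bytes.
Bytes at offsets 2..5: CA D8 8B 3A.
In big-endian order the high byte comes first in memory.
The bytes are already most-significant first: 0xCAD88B3A.
Top bit is set, so as a signed 32-bit value this is 0xCAD88B3A − 2^32 = -891778246.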